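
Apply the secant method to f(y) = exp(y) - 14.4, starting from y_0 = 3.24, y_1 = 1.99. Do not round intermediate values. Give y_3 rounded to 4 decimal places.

Secant update: y_(k+1) = y_k − f(y_k)·(y_k − y_(k-1))/(f(y_k) − f(y_(k-1))).
f(y_0) = 11.133722, f(y_1) = -7.084466
y_2 = 1.990000 - (-7.084466)·(1.990000 - 3.240000)/(-7.084466 - (11.133722)) = 2.476085; f(y_2) = -2.505398
y_3 = 2.476085 - (-2.505398)·(2.476085 - 1.990000)/(-2.505398 - (-7.084466)) = 2.742042; f(y_3) = 1.118638

2.7420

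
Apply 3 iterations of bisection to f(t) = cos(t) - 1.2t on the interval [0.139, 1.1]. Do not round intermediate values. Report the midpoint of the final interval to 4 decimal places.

0.6796

f(0.139000) = 0.823555, f(1.100000) = -0.866404 (opposite signs)
step 1: m = 0.619500, f(m) = 0.070769 > 0 → root in [0.619500, 1.100000]
step 2: m = 0.859750, f(m) = -0.379073 < 0 → root in [0.619500, 0.859750]
step 3: m = 0.739625, f(m) = -0.148829 < 0 → root in [0.619500, 0.739625]
Midpoint of [0.619500, 0.739625] = 0.679563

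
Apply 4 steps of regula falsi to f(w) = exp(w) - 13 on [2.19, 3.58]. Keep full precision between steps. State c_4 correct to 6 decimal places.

False-position update: c = (a·f(b) − b·f(a))/(f(b) − f(a)); replace the endpoint whose sign matches f(c).
f(2.190000) = -4.064787, f(3.580000) = 22.873541
step 1: c = 2.399740, f(c) = -1.979686 < 0 → new bracket [2.399740, 3.580000]
step 2: c = 2.493754, f(c) = -0.893361 < 0 → new bracket [2.493754, 3.580000]
step 3: c = 2.534584, f(c) = -0.388813 < 0 → new bracket [2.534584, 3.580000]
step 4: c = 2.552058, f(c) = -0.166517 < 0 → new bracket [2.552058, 3.580000]

2.552058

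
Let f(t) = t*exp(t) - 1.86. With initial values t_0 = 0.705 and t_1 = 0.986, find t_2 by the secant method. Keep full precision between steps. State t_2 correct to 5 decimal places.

f(t_0) = -0.433188, f(t_1) = 0.782964
t_2 = 0.986000 - (0.782964)·(0.986000 - 0.705000)/(0.782964 - (-0.433188)) = 0.805091; f(t_2) = -0.059092

0.80509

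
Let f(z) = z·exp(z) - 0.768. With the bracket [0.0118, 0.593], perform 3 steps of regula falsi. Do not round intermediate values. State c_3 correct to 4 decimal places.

0.4763

f(0.011800) = -0.756060, f(0.593000) = 0.304979
step 1: c = 0.425943, f(c) = -0.115867 < 0 → new bracket [0.425943, 0.593000]
step 2: c = 0.471937, f(c) = -0.011440 < 0 → new bracket [0.471937, 0.593000]
step 3: c = 0.476314, f(c) = -0.001074 < 0 → new bracket [0.476314, 0.593000]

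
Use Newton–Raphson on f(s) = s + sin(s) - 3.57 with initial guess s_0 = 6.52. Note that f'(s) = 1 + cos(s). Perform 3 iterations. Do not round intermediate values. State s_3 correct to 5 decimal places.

s_0 = 6.520000: f = 3.184607, f' = 1.972090 → s_1 = 6.520000 - (3.184607)/(1.972090) = 4.905161
s_1 = 4.905161: f = 0.353685, f' = 1.191581 → s_2 = 4.905161 - (0.353685)/(1.191581) = 4.608342
s_2 = 4.608342: f = 0.043750, f' = 0.896140 → s_3 = 4.608342 - (0.043750)/(0.896140) = 4.559522

4.55952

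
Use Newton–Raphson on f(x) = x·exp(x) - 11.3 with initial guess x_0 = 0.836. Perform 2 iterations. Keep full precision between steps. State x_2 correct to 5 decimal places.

2.42778

Newton update: x ← x − f(x)/f'(x).
f'(x) = (x + 1)·exp(x)
x_0 = 0.836000: f = -9.371248, f' = 4.235872 → x_1 = 0.836000 - (-9.371248)/(4.235872) = 3.048354
x_1 = 3.048354: f = 52.961154, f' = 85.341764 → x_2 = 3.048354 - (52.961154)/(85.341764) = 2.427776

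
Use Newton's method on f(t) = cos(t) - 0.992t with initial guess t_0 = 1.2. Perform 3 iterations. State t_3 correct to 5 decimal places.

Newton update: t ← t − f(t)/f'(t).
f'(t) = -sin(t) - 0.992
t_0 = 1.200000: f = -0.828042, f' = -1.924039 → t_1 = 1.200000 - (-0.828042)/(-1.924039) = 0.769633
t_1 = 0.769633: f = -0.045310, f' = -1.687872 → t_2 = 0.769633 - (-0.045310)/(-1.687872) = 0.742789
t_2 = 0.742789: f = -0.000261, f' = -1.668345 → t_3 = 0.742789 - (-0.000261)/(-1.668345) = 0.742632

0.74263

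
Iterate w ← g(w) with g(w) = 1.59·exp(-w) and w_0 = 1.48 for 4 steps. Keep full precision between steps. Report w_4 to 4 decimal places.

w_1 = g(1.480000) = 0.361944
w_2 = g(0.361944) = 1.107151
w_3 = g(1.107151) = 0.525494
w_4 = g(0.525494) = 0.940109

0.9401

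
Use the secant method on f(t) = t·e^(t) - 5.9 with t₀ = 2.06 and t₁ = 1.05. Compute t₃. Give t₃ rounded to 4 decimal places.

f(t_0) = 10.262698, f(t_1) = -2.899466
t_2 = 1.050000 - (-2.899466)·(1.050000 - 2.060000)/(-2.899466 - (10.262698)) = 1.272491; f(t_2) = -1.357547
t_3 = 1.272491 - (-1.357547)·(1.272491 - 1.050000)/(-1.357547 - (-2.899466)) = 1.468378; f(t_3) = 0.475969

1.4684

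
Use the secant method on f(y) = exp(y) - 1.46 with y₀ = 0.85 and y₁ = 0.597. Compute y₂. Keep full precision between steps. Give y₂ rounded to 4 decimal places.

f(y_0) = 0.879647, f(y_1) = 0.356661
y_2 = 0.597000 - (0.356661)·(0.597000 - 0.850000)/(0.356661 - (0.879647)) = 0.424462; f(y_2) = 0.068767

0.4245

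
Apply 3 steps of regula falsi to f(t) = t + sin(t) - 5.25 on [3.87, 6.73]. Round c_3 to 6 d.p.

5.752706

f(3.870000) = -2.045682, f(6.730000) = 1.912095
step 1: c = 5.348267, f(c) = -0.706284 < 0 → new bracket [5.348267, 6.730000]
step 2: c = 5.720977, f(c) = -0.062079 < 0 → new bracket [5.720977, 6.730000]
step 3: c = 5.752706, f(c) = -0.003240 < 0 → new bracket [5.752706, 6.730000]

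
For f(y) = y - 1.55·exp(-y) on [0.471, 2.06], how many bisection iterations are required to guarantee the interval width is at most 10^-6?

Initial width b − a = 2.06 − 0.471 = 1.589000.
After n steps the width is (b−a)/2^n; need (b−a)/2^n ≤ 10^-6.
So n ≥ log₂(1.589000/10^-6) = log₂(1589000.0000) ≈ 20.5997.
Hence n = 21.

21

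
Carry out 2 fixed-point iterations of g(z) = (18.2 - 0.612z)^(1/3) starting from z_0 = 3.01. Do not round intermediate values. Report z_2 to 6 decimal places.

2.553331

z_1 = g(3.010000) = 2.538491
z_2 = g(2.538491) = 2.553331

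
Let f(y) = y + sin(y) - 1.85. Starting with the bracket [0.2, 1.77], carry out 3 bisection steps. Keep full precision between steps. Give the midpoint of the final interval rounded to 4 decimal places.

f(0.200000) = -1.451331, f(1.770000) = 0.900224 (opposite signs)
step 1: m = 0.985000, f(m) = -0.031728 < 0 → root in [0.985000, 1.770000]
step 2: m = 1.377500, f(m) = 0.508876 > 0 → root in [0.985000, 1.377500]
step 3: m = 1.181250, f(m) = 0.256331 > 0 → root in [0.985000, 1.181250]
Midpoint of [0.985000, 1.181250] = 1.083125

1.0831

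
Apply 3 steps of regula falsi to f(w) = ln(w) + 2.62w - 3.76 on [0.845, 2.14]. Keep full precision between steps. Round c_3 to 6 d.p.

1.327183

f(0.845000) = -1.714519, f(2.140000) = 2.607606
step 1: c = 1.358706, f(c) = 0.106343 > 0 → new bracket [0.845000, 1.358706]
step 2: c = 1.328704, f(c) = 0.005410 > 0 → new bracket [0.845000, 1.328704]
step 3: c = 1.327183, f(c) = 0.000278 > 0 → new bracket [0.845000, 1.327183]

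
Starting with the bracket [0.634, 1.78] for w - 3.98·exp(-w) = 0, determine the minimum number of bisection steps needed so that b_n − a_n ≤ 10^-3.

Initial width b − a = 1.78 − 0.634 = 1.146000.
After n steps the width is (b−a)/2^n; need (b−a)/2^n ≤ 10^-3.
So n ≥ log₂(1.146000/10^-3) = log₂(1146.0000) ≈ 10.1624.
Hence n = 11.

11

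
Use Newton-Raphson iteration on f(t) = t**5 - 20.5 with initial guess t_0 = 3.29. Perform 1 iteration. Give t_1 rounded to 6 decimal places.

2.666995

f'(t) = 5t**4
t_0 = 3.290000: f = 364.960153, f' = 585.805704 → t_1 = 3.290000 - (364.960153)/(585.805704) = 2.666995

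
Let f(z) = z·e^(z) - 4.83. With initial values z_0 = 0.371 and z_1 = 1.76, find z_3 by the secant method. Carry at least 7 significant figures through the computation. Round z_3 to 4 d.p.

f(z_0) = -4.292353, f(z_1) = 5.399890
z_2 = 1.760000 - (5.399890)·(1.760000 - 0.371000)/(5.399890 - (-4.292353)) = 0.986139; f(z_2) = -2.186295
z_3 = 0.986139 - (-2.186295)·(0.986139 - 1.760000)/(-2.186295 - (5.399890)) = 1.209161; f(z_3) = -0.778495

1.2092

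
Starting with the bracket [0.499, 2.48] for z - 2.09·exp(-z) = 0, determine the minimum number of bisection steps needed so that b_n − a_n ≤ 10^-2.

Initial width b − a = 2.48 − 0.499 = 1.981000.
After n steps the width is (b−a)/2^n; need (b−a)/2^n ≤ 10^-2.
So n ≥ log₂(1.981000/10^-2) = log₂(198.1000) ≈ 7.6301.
Hence n = 8.

8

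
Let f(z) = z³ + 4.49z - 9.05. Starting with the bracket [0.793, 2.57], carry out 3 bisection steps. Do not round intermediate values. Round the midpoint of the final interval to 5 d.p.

f(0.793000) = -4.990753, f(2.570000) = 19.463893 (opposite signs)
step 1: m = 1.681500, f(m) = 3.254279 > 0 → root in [0.793000, 1.681500]
step 2: m = 1.237250, f(m) = -1.600781 < 0 → root in [1.237250, 1.681500]
step 3: m = 1.459375, f(m) = 0.610735 > 0 → root in [1.237250, 1.459375]
Midpoint of [1.237250, 1.459375] = 1.348313

1.34831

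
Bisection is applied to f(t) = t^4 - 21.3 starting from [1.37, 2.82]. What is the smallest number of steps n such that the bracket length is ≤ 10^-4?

Initial width b − a = 2.82 − 1.37 = 1.450000.
After n steps the width is (b−a)/2^n; need (b−a)/2^n ≤ 10^-4.
So n ≥ log₂(1.450000/10^-4) = log₂(14500.0000) ≈ 13.8238.
Hence n = 14.

14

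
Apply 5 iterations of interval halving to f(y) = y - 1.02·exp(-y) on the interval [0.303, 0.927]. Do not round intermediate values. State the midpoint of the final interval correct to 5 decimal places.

0.56625

f(0.303000) = -0.450371, f(0.927000) = 0.523346 (opposite signs)
step 1: m = 0.615000, f(m) = 0.063546 > 0 → root in [0.303000, 0.615000]
step 2: m = 0.459000, f(m) = -0.185554 < 0 → root in [0.459000, 0.615000]
step 3: m = 0.537000, f(m) = -0.059189 < 0 → root in [0.537000, 0.615000]
step 4: m = 0.576000, f(m) = 0.002615 > 0 → root in [0.537000, 0.576000]
step 5: m = 0.556500, f(m) = -0.028176 < 0 → root in [0.556500, 0.576000]
Midpoint of [0.556500, 0.576000] = 0.566250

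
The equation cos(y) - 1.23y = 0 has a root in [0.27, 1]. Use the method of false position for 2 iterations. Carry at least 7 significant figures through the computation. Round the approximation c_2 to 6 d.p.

0.646229

False-position update: c = (a·f(b) − b·f(a))/(f(b) − f(a)); replace the endpoint whose sign matches f(c).
f(0.270000) = 0.631671, f(1.000000) = -0.689698
step 1: c = 0.618971, f(c) = 0.053141 > 0 → new bracket [0.618971, 1.000000]
step 2: c = 0.646229, f(c) = 0.003498 > 0 → new bracket [0.646229, 1.000000]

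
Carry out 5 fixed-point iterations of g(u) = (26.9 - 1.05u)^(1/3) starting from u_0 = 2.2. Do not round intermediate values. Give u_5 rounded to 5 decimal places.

2.87954

u_1 = g(2.200000) = 2.907945
u_2 = g(2.907945) = 2.878343
u_3 = g(2.878343) = 2.879593
u_4 = g(2.879593) = 2.879540
u_5 = g(2.879540) = 2.879542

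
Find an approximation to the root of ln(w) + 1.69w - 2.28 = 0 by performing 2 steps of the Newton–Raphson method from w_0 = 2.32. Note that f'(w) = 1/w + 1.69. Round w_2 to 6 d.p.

w_0 = 2.320000: f = 2.482367, f' = 2.121034 → w_1 = 2.320000 - (2.482367)/(2.121034) = 1.149643
w_1 = 1.149643: f = -0.197651, f' = 2.559835 → w_2 = 1.149643 - (-0.197651)/(2.559835) = 1.226856

1.226856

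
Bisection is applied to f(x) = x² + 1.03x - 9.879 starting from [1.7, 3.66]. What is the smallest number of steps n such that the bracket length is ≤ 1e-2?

8

Initial width b − a = 3.66 − 1.7 = 1.960000.
After n steps the width is (b−a)/2^n; need (b−a)/2^n ≤ 1e-2.
So n ≥ log₂(1.960000/1e-2) = log₂(196.0000) ≈ 7.6147.
Hence n = 8.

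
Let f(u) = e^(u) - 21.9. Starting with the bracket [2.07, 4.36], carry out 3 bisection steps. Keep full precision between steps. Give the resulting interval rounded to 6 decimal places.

[2.928750, 3.215000]

f(2.070000) = -13.975177, f(4.360000) = 56.357134 (opposite signs)
step 1: m = 3.215000, f(m) = 3.003292 > 0 → root in [2.070000, 3.215000]
step 2: m = 2.642500, f(m) = -7.851720 < 0 → root in [2.642500, 3.215000]
step 3: m = 2.928750, f(m) = -3.195764 < 0 → root in [2.928750, 3.215000]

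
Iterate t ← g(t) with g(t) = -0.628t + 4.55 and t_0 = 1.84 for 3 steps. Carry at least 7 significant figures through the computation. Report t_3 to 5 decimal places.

3.03133

t_1 = g(1.840000) = 3.394480
t_2 = g(3.394480) = 2.418267
t_3 = g(2.418267) = 3.031329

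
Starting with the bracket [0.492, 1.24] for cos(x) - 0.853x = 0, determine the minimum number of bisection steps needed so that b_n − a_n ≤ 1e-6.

20

Initial width b − a = 1.24 − 0.492 = 0.748000.
After n steps the width is (b−a)/2^n; need (b−a)/2^n ≤ 1e-6.
So n ≥ log₂(0.748000/1e-6) = log₂(748000.0000) ≈ 19.5127.
Hence n = 20.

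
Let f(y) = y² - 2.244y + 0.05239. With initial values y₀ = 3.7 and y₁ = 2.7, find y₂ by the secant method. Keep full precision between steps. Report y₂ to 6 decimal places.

Secant update: y_(k+1) = y_k − f(y_k)·(y_k − y_(k-1))/(f(y_k) − f(y_(k-1))).
f(y_0) = 5.439590, f(y_1) = 1.283590
y_2 = 2.700000 - (1.283590)·(2.700000 - 3.700000)/(1.283590 - (5.439590)) = 2.391148; f(y_2) = 0.404242

2.391148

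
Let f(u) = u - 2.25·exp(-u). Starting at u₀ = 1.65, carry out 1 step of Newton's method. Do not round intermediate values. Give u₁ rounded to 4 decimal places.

0.7996

f'(u) = 1 + 2.25·exp(-u)
u_0 = 1.650000: f = 1.217888, f' = 1.432112 → u_1 = 1.650000 - (1.217888)/(1.432112) = 0.799586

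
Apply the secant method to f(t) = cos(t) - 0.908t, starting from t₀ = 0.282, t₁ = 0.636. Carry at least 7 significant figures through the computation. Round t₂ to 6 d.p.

f(t_0) = 0.704445, f(t_1) = 0.226990
t_2 = 0.636000 - (0.226990)·(0.636000 - 0.282000)/(0.226990 - (0.704445)) = 0.804298; f(t_2) = -0.036685

0.804298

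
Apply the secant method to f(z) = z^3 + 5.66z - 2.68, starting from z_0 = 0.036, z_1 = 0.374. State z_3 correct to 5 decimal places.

f(z_0) = -2.476193, f(z_1) = -0.510846
z_2 = 0.374000 - (-0.510846)·(0.374000 - 0.036000)/(-0.510846 - (-2.476193)) = 0.461855; f(z_2) = 0.032619
z_3 = 0.461855 - (0.032619)·(0.461855 - 0.374000)/(0.032619 - (-0.510846)) = 0.456582; f(z_3) = -0.000563

0.45658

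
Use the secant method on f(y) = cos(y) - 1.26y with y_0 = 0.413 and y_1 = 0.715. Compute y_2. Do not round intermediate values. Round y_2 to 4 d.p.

0.6337

f(y_0) = 0.395541, f(y_1) = -0.145807
y_2 = 0.715000 - (-0.145807)·(0.715000 - 0.413000)/(-0.145807 - (0.395541)) = 0.633659; f(y_2) = 0.007456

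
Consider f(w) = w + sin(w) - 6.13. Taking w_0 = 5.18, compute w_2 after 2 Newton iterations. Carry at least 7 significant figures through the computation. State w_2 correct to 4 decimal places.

6.2053

Newton update: w ← w − f(w)/f'(w).
f'(w) = 1 + cos(w)
w_0 = 5.180000: f = -1.842648, f' = 1.450755 → w_1 = 5.180000 - (-1.842648)/(1.450755) = 6.450130
w_1 = 6.450130: f = 0.486301, f' = 1.986097 → w_2 = 6.450130 - (0.486301)/(1.986097) = 6.205278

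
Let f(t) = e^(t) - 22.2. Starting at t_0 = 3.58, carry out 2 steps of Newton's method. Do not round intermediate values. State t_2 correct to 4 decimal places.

f'(t) = e^(t)
t_0 = 3.580000: f = 13.673541, f' = 35.873541 → t_1 = 3.580000 - (13.673541)/(35.873541) = 3.198841
t_1 = 3.198841: f = 2.304101, f' = 24.504101 → t_2 = 3.198841 - (2.304101)/(24.504101) = 3.104811

3.1048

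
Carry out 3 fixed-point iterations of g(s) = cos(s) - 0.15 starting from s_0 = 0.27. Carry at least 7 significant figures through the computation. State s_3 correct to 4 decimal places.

s_1 = g(0.270000) = 0.813771
s_2 = g(0.813771) = 0.536762
s_3 = g(0.536762) = 0.709369

0.7094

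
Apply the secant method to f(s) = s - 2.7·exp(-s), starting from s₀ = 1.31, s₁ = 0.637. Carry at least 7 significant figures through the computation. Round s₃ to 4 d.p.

0.9992

f(s_0) = 0.581486, f(s_1) = -0.790967
s_2 = 0.637000 - (-0.790967)·(0.637000 - 1.310000)/(-0.790967 - (0.581486)) = 1.024861; f(s_2) = 0.055976
s_3 = 1.024861 - (0.055976)·(1.024861 - 0.637000)/(0.055976 - (-0.790967)) = 0.999227; f(s_3) = 0.005184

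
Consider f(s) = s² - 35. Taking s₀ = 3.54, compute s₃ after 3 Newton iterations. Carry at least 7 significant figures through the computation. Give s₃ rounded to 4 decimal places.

f'(s) = 2s
s_0 = 3.540000: f = -22.468400, f' = 7.080000 → s_1 = 3.540000 - (-22.468400)/(7.080000) = 6.713503
s_1 = 6.713503: f = 10.071120, f' = 13.427006 → s_2 = 6.713503 - (10.071120)/(13.427006) = 5.963438
s_2 = 5.963438: f = 0.562597, f' = 11.926877 → s_3 = 5.963438 - (0.562597)/(11.926877) = 5.916268

5.9163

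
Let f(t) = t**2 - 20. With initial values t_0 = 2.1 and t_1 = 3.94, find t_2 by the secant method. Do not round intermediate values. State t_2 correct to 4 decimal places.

4.6811

f(t_0) = -15.590000, f(t_1) = -4.476400
t_2 = 3.940000 - (-4.476400)·(3.940000 - 2.100000)/(-4.476400 - (-15.590000)) = 4.681126; f(t_2) = 1.912939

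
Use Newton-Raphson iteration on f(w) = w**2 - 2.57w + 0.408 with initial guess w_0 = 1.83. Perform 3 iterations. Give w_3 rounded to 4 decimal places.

Newton update: w ← w − f(w)/f'(w).
f'(w) = 2w - 2.57
w_0 = 1.830000: f = -0.946200, f' = 1.090000 → w_1 = 1.830000 - (-0.946200)/(1.090000) = 2.698073
w_1 = 2.698073: f = 0.753551, f' = 2.826147 → w_2 = 2.698073 - (0.753551)/(2.826147) = 2.431438
w_2 = 2.431438: f = 0.071095, f' = 2.292876 → w_3 = 2.431438 - (0.071095)/(2.292876) = 2.400431

2.4004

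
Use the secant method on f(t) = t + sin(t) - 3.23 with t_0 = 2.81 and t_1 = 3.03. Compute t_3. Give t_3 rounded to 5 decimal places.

Secant update: t_(k+1) = t_k − f(t_k)·(t_k − t_(k-1))/(f(t_k) − f(t_(k-1))).
f(t_0) = -0.094451, f(t_1) = -0.088639
t_2 = 3.030000 - (-0.088639)·(3.030000 - 2.810000)/(-0.088639 - (-0.094451)) = 6.385304; f(t_2) = 3.257246
t_3 = 6.385304 - (3.257246)·(6.385304 - 3.030000)/(3.257246 - (-0.088639)) = 3.118888; f(t_3) = -0.088409

3.11889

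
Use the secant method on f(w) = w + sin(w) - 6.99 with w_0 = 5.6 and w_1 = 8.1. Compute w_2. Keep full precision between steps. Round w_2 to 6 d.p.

f(w_0) = -2.021267, f(w_1) = 2.079890
w_2 = 8.100000 - (2.079890)·(8.100000 - 5.600000)/(2.079890 - (-2.021267)) = 6.832132; f(w_2) = 0.363921

6.832132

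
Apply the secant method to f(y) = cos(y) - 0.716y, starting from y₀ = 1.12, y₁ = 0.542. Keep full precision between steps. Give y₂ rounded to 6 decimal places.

0.866437

f(y_0) = -0.366238, f(y_1) = 0.468607
y_2 = 0.542000 - (0.468607)·(0.542000 - 1.120000)/(0.468607 - (-0.366238)) = 0.866437; f(y_2) = 0.027176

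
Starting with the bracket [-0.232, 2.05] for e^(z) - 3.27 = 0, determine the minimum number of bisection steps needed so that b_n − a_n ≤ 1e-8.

28

Initial width b − a = 2.05 − -0.232 = 2.282000.
After n steps the width is (b−a)/2^n; need (b−a)/2^n ≤ 1e-8.
So n ≥ log₂(2.282000/1e-8) = log₂(228200000.0000) ≈ 27.7657.
Hence n = 28.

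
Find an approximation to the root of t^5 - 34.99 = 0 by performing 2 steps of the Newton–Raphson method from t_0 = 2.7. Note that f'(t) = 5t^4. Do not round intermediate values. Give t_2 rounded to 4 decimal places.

t_0 = 2.700000: f = 108.499070, f' = 265.720500 → t_1 = 2.700000 - (108.499070)/(265.720500) = 2.291680
t_1 = 2.291680: f = 28.217644, f' = 137.906802 → t_2 = 2.291680 - (28.217644)/(137.906802) = 2.087066

2.0871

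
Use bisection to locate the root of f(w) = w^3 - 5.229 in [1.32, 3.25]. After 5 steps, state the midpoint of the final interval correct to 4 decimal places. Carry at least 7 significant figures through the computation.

1.7120

f(1.320000) = -2.929032, f(3.250000) = 29.099125 (opposite signs)
step 1: m = 2.285000, f(m) = 6.701499 > 0 → root in [1.320000, 2.285000]
step 2: m = 1.802500, f(m) = 0.627334 > 0 → root in [1.320000, 1.802500]
step 3: m = 1.561250, f(m) = -1.423451 < 0 → root in [1.561250, 1.802500]
step 4: m = 1.681875, f(m) = -0.471474 < 0 → root in [1.681875, 1.802500]
step 5: m = 1.742188, f(m) = 0.058918 > 0 → root in [1.681875, 1.742188]
Midpoint of [1.681875, 1.742188] = 1.712031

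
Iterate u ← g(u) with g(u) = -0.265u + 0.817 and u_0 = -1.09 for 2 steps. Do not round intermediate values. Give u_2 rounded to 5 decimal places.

u_1 = g(-1.090000) = 1.105850
u_2 = g(1.105850) = 0.523950

0.52395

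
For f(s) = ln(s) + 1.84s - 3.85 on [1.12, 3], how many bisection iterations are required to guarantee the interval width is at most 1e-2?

8

Initial width b − a = 3 − 1.12 = 1.880000.
After n steps the width is (b−a)/2^n; need (b−a)/2^n ≤ 1e-2.
So n ≥ log₂(1.880000/1e-2) = log₂(188.0000) ≈ 7.5546.
Hence n = 8.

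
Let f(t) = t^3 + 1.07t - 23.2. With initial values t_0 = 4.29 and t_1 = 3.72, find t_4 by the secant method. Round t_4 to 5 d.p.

2.73675

f(t_0) = 60.343889, f(t_1) = 32.259248
t_2 = 3.720000 - (32.259248)·(3.720000 - 4.290000)/(32.259248 - (60.343889)) = 3.065273; f(t_2) = 8.880838
t_3 = 3.065273 - (8.880838)·(3.065273 - 3.720000)/(8.880838 - (32.259248)) = 2.816560; f(t_3) = 2.157510
t_4 = 2.816560 - (2.157510)·(2.816560 - 3.065273)/(2.157510 - (8.880838)) = 2.736748; f(t_4) = 0.225981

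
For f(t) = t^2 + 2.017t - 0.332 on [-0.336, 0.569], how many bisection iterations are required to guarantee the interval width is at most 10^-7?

Initial width b − a = 0.569 − -0.336 = 0.905000.
After n steps the width is (b−a)/2^n; need (b−a)/2^n ≤ 10^-7.
So n ≥ log₂(0.905000/10^-7) = log₂(9050000.0000) ≈ 23.1095.
Hence n = 24.

24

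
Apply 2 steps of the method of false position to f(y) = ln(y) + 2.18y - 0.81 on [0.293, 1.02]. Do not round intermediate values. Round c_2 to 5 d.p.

0.61035

f(0.293000) = -1.398843, f(1.020000) = 1.433403
step 1: c = 0.652064, f(c) = 0.183889 > 0 → new bracket [0.293000, 0.652064]
step 2: c = 0.610347, f(c) = 0.026828 > 0 → new bracket [0.293000, 0.610347]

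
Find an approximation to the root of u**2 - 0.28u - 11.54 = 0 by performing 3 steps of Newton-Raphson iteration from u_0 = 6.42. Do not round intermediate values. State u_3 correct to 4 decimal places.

f'(u) = 2u - 0.28
u_0 = 6.420000: f = 27.878800, f' = 12.560000 → u_1 = 6.420000 - (27.878800)/(12.560000) = 4.200350
u_1 = 4.200350: f = 4.926845, f' = 8.120701 → u_2 = 4.200350 - (4.926845)/(8.120701) = 3.593648
u_2 = 3.593648: f = 0.368087, f' = 6.907297 → u_3 = 3.593648 - (0.368087)/(6.907297) = 3.540359

3.5404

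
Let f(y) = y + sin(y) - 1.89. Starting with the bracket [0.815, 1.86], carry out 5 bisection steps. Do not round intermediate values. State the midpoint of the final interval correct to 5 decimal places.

1.02727

f(0.815000) = -0.347274, f(1.860000) = 0.928471 (opposite signs)
step 1: m = 1.337500, f(m) = 0.420410 > 0 → root in [0.815000, 1.337500]
step 2: m = 1.076250, f(m) = 0.066434 > 0 → root in [0.815000, 1.076250]
step 3: m = 0.945625, f(m) = -0.133512 < 0 → root in [0.945625, 1.076250]
step 4: m = 1.010937, f(m) = -0.031732 < 0 → root in [1.010937, 1.076250]
step 5: m = 1.043594, f(m) = 0.017812 > 0 → root in [1.010937, 1.043594]
Midpoint of [1.010937, 1.043594] = 1.027266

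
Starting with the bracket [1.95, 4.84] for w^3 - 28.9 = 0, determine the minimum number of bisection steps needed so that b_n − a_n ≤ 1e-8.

29

Initial width b − a = 4.84 − 1.95 = 2.890000.
After n steps the width is (b−a)/2^n; need (b−a)/2^n ≤ 1e-8.
So n ≥ log₂(2.890000/1e-8) = log₂(289000000.0000) ≈ 28.1065.
Hence n = 29.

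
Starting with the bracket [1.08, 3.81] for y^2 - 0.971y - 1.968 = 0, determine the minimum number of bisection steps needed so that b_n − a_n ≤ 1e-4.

15

Initial width b − a = 3.81 − 1.08 = 2.730000.
After n steps the width is (b−a)/2^n; need (b−a)/2^n ≤ 1e-4.
So n ≥ log₂(2.730000/1e-4) = log₂(27300.0000) ≈ 14.7366.
Hence n = 15.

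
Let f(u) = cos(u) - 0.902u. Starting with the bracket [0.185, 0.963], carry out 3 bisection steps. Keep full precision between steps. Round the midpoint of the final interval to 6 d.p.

f(0.185000) = 0.816066, f(0.963000) = -0.297566 (opposite signs)
step 1: m = 0.574000, f(m) = 0.321988 > 0 → root in [0.574000, 0.963000]
step 2: m = 0.768500, f(m) = 0.025767 > 0 → root in [0.768500, 0.963000]
step 3: m = 0.865750, f(m) = -0.132837 < 0 → root in [0.768500, 0.865750]
Midpoint of [0.768500, 0.865750] = 0.817125

0.817125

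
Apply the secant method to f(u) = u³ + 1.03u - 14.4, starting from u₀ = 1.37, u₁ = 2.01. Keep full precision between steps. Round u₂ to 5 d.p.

2.44390

f(u_0) = -10.417547, f(u_1) = -4.209099
u_2 = 2.010000 - (-4.209099)·(2.010000 - 1.370000)/(-4.209099 - (-10.417547)) = 2.443896; f(u_2) = 2.713702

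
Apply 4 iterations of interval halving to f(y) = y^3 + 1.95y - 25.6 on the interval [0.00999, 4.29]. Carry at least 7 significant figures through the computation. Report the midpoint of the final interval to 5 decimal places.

f(0.009990) = -25.580519, f(4.290000) = 61.719089 (opposite signs)
step 1: m = 2.149995, f(m) = -11.469204 < 0 → root in [2.149995, 4.290000]
step 2: m = 3.219997, f(m) = 14.065165 > 0 → root in [2.149995, 3.219997]
step 3: m = 2.684996, f(m) = -1.007569 < 0 → root in [2.684996, 3.219997]
step 4: m = 2.952497, f(m) = 5.894986 > 0 → root in [2.684996, 2.952497]
Midpoint of [2.684996, 2.952497] = 2.818747

2.81875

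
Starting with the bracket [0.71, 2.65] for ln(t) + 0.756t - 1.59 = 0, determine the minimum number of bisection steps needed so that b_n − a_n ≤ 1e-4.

15

Initial width b − a = 2.65 − 0.71 = 1.940000.
After n steps the width is (b−a)/2^n; need (b−a)/2^n ≤ 1e-4.
So n ≥ log₂(1.940000/1e-4) = log₂(19400.0000) ≈ 14.2438.
Hence n = 15.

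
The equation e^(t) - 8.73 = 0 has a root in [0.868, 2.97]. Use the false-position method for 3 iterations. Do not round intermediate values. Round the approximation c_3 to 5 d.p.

2.09827

f(0.868000) = -6.347858, f(2.970000) = 10.761920
step 1: c = 1.647858, f(c) = -3.534161 < 0 → new bracket [1.647858, 2.970000]
step 2: c = 1.974707, f(c) = -1.525490 < 0 → new bracket [1.974707, 2.970000]
step 3: c = 2.098273, f(c) = -0.577917 < 0 → new bracket [2.098273, 2.970000]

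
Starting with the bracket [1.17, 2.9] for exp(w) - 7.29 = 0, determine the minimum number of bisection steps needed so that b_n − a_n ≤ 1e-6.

21

Initial width b − a = 2.9 − 1.17 = 1.730000.
After n steps the width is (b−a)/2^n; need (b−a)/2^n ≤ 1e-6.
So n ≥ log₂(1.730000/1e-6) = log₂(1730000.0000) ≈ 20.7223.
Hence n = 21.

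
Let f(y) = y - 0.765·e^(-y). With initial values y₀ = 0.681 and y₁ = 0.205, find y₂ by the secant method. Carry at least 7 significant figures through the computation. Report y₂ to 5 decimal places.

Secant update: y_(k+1) = y_k − f(y_k)·(y_k − y_(k-1))/(f(y_k) − f(y_(k-1))).
f(y_0) = 0.293825, f(y_1) = -0.418205
y_2 = 0.205000 - (-0.418205)·(0.205000 - 0.681000)/(-0.418205 - (0.293825)) = 0.484575; f(y_2) = 0.013366

0.48457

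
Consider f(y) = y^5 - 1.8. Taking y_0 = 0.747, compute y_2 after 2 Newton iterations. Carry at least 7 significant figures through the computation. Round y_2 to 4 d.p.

1.4411

f'(y) = 5y^4
y_0 = 0.747000: f = -1.567404, f' = 1.556870 → y_1 = 0.747000 - (-1.567404)/(1.556870) = 1.753766
y_1 = 1.753766: f = 14.790440, f' = 47.299476 → y_2 = 1.753766 - (14.790440)/(47.299476) = 1.441068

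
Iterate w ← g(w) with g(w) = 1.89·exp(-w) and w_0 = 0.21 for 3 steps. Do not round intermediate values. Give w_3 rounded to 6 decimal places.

w_1 = g(0.210000) = 1.532004
w_2 = g(1.532004) = 0.408433
w_3 = g(0.408433) = 1.256266

1.256266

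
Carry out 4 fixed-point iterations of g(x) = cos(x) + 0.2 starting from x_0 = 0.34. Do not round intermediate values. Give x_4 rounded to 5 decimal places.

x_1 = g(0.340000) = 1.142755
x_2 = g(1.142755) = 0.615090
x_3 = g(0.615090) = 1.016722
x_4 = g(1.016722) = 0.726157

0.72616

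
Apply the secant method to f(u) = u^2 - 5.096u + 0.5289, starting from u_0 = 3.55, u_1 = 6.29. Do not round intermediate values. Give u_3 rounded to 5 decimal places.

4.90140

f(u_0) = -4.959400, f(u_1) = 8.039160
u_2 = 6.290000 - (8.039160)·(6.290000 - 3.550000)/(8.039160 - (-4.959400)) = 4.595405; f(u_2) = -1.771538
u_3 = 4.595405 - (-1.771538)·(4.595405 - 6.290000)/(-1.771538 - (8.039160)) = 4.901401; f(u_3) = -0.424906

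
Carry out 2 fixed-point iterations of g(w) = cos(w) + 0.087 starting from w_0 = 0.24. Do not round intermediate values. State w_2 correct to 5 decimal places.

w_1 = g(0.240000) = 1.058338
w_2 = g(1.058338) = 0.577321

0.57732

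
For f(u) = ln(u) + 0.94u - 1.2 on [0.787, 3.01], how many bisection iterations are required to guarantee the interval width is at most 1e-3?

12

Initial width b − a = 3.01 − 0.787 = 2.223000.
After n steps the width is (b−a)/2^n; need (b−a)/2^n ≤ 1e-3.
So n ≥ log₂(2.223000/1e-3) = log₂(2223.0000) ≈ 11.1183.
Hence n = 12.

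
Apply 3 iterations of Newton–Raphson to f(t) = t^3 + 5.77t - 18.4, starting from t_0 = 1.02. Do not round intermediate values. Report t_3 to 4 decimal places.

1.9350

Newton update: t ← t − f(t)/f'(t).
f'(t) = 3t^2 + 5.77
t_0 = 1.020000: f = -11.453392, f' = 8.891200 → t_1 = 1.020000 - (-11.453392)/(8.891200) = 2.308172
t_1 = 2.308172: f = 7.215296, f' = 21.752969 → t_2 = 2.308172 - (7.215296)/(21.752969) = 1.976479
t_2 = 1.976479: f = 0.725342, f' = 17.489410 → t_3 = 1.976479 - (0.725342)/(17.489410) = 1.935006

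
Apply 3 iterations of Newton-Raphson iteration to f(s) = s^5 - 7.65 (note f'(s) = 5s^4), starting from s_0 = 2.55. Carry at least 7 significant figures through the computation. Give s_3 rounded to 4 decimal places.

1.5603

s_0 = 2.550000: f = 100.170391, f' = 211.412531 → s_1 = 2.550000 - (100.170391)/(211.412531) = 2.076185
s_1 = 2.076185: f = 30.927176, f' = 92.903986 → s_2 = 2.076185 - (30.927176)/(92.903986) = 1.743291
s_2 = 1.743291: f = 8.450884, f' = 46.179558 → s_3 = 1.743291 - (8.450884)/(46.179558) = 1.560291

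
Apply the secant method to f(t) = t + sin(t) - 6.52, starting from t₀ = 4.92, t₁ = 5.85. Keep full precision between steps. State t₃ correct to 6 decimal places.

6.401338

Secant update: t_(k+1) = t_k − f(t_k)·(t_k − t_(k-1))/(f(t_k) − f(t_(k-1))).
f(t_0) = -2.578526, f(t_1) = -1.089764
t_2 = 5.850000 - (-1.089764)·(5.850000 - 4.920000)/(-1.089764 - (-2.578526)) = 6.530754; f(t_2) = 0.255801
t_3 = 6.530754 - (0.255801)·(6.530754 - 5.850000)/(0.255801 - (-1.089764)) = 6.401338; f(t_3) = -0.000784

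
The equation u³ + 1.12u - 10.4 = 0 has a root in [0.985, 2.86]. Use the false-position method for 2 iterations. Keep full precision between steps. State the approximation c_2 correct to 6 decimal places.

f(0.985000) = -8.341128, f(2.860000) = 16.196856
step 1: c = 1.622364, f(c) = -4.312789 < 0 → new bracket [1.622364, 2.860000]
step 2: c = 1.882615, f(c) = -1.619033 < 0 → new bracket [1.882615, 2.860000]

1.882615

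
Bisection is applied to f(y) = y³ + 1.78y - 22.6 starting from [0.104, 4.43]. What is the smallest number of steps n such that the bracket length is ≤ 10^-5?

Initial width b − a = 4.43 − 0.104 = 4.326000.
After n steps the width is (b−a)/2^n; need (b−a)/2^n ≤ 10^-5.
So n ≥ log₂(4.326000/10^-5) = log₂(432600.0000) ≈ 18.7227.
Hence n = 19.

19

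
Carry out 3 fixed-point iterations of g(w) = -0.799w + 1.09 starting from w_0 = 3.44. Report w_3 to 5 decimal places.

w_1 = g(3.440000) = -1.658560
w_2 = g(-1.658560) = 2.415189
w_3 = g(2.415189) = -0.839736

-0.83974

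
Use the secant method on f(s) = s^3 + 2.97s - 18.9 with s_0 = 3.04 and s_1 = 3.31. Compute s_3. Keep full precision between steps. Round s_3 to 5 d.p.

Secant update: s_(k+1) = s_k − f(s_k)·(s_k − s_(k-1))/(f(s_k) − f(s_(k-1))).
f(s_0) = 18.223264, f(s_1) = 27.195391
s_2 = 3.310000 - (27.195391)·(3.310000 - 3.040000)/(27.195391 - (18.223264)) = 2.491604; f(s_2) = 3.968160
s_3 = 2.491604 - (3.968160)·(2.491604 - 3.310000)/(3.968160 - (27.195391)) = 2.351788; f(s_3) = 1.092334

2.35179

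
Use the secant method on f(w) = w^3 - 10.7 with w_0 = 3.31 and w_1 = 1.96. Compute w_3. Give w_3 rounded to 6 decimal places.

2.215213

f(w_0) = 25.564691, f(w_1) = -3.170464
w_2 = 1.960000 - (-3.170464)·(1.960000 - 3.310000)/(-3.170464 - (25.564691)) = 2.108951; f(w_2) = -1.320074
w_3 = 2.108951 - (-1.320074)·(2.108951 - 1.960000)/(-1.320074 - (-3.170464)) = 2.215213; f(w_3) = 0.170423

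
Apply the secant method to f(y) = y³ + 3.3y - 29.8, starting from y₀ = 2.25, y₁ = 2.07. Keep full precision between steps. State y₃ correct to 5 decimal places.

Secant update: y_(k+1) = y_k − f(y_k)·(y_k − y_(k-1))/(f(y_k) − f(y_(k-1))).
f(y_0) = -10.984375, f(y_1) = -14.099257
y_2 = 2.070000 - (-14.099257)·(2.070000 - 2.250000)/(-14.099257 - (-10.984375)) = 2.884755; f(y_2) = 3.726084
y_3 = 2.884755 - (3.726084)·(2.884755 - 2.070000)/(3.726084 - (-14.099257)) = 2.714444; f(y_3) = -0.841739

2.71444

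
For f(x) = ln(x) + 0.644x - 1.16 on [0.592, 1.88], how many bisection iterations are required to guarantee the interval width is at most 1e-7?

24

Initial width b − a = 1.88 − 0.592 = 1.288000.
After n steps the width is (b−a)/2^n; need (b−a)/2^n ≤ 1e-7.
So n ≥ log₂(1.288000/1e-7) = log₂(12880000.0000) ≈ 23.6186.
Hence n = 24.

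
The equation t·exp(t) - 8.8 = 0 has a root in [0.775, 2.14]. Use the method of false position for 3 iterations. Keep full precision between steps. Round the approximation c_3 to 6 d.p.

False-position update: c = (a·f(b) − b·f(a))/(f(b) − f(a)); replace the endpoint whose sign matches f(c).
f(0.775000) = -7.117791, f(2.140000) = 9.388797
step 1: c = 1.363600, f(c) = -3.467986 < 0 → new bracket [1.363600, 2.140000]
step 2: c = 1.573026, f(c) = -1.216099 < 0 → new bracket [1.573026, 2.140000]
step 3: c = 1.638043, f(c) = -0.372119 < 0 → new bracket [1.638043, 2.140000]

1.638043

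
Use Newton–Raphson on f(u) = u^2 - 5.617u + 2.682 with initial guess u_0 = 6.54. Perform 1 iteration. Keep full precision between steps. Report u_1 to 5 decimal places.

5.37178

f'(u) = 2u - 5.617
u_0 = 6.540000: f = 8.718420, f' = 7.463000 → u_1 = 6.540000 - (8.718420)/(7.463000) = 5.371781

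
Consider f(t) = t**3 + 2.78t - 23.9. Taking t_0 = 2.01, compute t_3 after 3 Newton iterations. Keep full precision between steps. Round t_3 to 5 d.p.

f'(t) = 3t**2 + 2.78
t_0 = 2.010000: f = -10.191599, f' = 14.900300 → t_1 = 2.010000 - (-10.191599)/(14.900300) = 2.693986
t_1 = 2.693986: f = 3.141052, f' = 24.552684 → t_2 = 2.693986 - (3.141052)/(24.552684) = 2.566055
t_2 = 2.566055: f = 0.130179, f' = 22.533916 → t_3 = 2.566055 - (0.130179)/(22.533916) = 2.560278

2.56028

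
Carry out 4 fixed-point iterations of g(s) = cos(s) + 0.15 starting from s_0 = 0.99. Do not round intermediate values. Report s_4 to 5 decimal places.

0.87535

s_1 = g(0.990000) = 0.698690
s_2 = g(0.698690) = 0.915686
s_3 = g(0.915686) = 0.759247
s_4 = g(0.759247) = 0.875354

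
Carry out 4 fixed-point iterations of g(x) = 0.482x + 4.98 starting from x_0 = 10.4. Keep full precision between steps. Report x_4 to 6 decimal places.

9.656329

x_1 = g(10.400000) = 9.992800
x_2 = g(9.992800) = 9.796530
x_3 = g(9.796530) = 9.701927
x_4 = g(9.701927) = 9.656329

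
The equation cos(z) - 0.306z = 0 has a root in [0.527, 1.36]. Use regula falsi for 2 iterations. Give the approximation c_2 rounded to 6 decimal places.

f(0.527000) = 0.703058, f(1.360000) = -0.206921
step 1: c = 1.170583, f(c) = 0.031416 > 0 → new bracket [1.170583, 1.360000]
step 2: c = 1.195551, f(c) = 0.000662 > 0 → new bracket [1.195551, 1.360000]

1.195551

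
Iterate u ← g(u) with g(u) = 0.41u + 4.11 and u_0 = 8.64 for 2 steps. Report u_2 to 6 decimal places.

7.247484

u_1 = g(8.640000) = 7.652400
u_2 = g(7.652400) = 7.247484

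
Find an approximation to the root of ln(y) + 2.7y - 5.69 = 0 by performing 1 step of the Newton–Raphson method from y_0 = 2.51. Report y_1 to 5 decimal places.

Newton update: y ← y − f(y)/f'(y).
f'(y) = 1/y + 2.7
y_0 = 2.510000: f = 2.007283, f' = 3.098406 → y_1 = 2.510000 - (2.007283)/(3.098406) = 1.862156

1.86216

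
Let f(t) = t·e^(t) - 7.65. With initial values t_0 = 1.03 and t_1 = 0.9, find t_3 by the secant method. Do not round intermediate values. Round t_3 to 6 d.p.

f(t_0) = -4.764902, f(t_1) = -5.436357
t_2 = 0.900000 - (-5.436357)·(0.900000 - 1.030000)/(-5.436357 - (-4.764902)) = 1.952530; f(t_2) = 6.108485
t_3 = 1.952530 - (6.108485)·(1.952530 - 0.900000)/(6.108485 - (-5.436357)) = 1.395626; f(t_3) = -2.015155

1.395626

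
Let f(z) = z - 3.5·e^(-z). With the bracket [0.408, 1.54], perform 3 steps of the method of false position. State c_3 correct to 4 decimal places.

False-position update: c = (a·f(b) − b·f(a))/(f(b) − f(a)); replace the endpoint whose sign matches f(c).
f(0.408000) = -1.919426, f(1.540000) = 0.789666
step 1: c = 1.210036, f(c) = 0.166384 > 0 → new bracket [0.408000, 1.210036]
step 2: c = 1.146058, f(c) = 0.033453 > 0 → new bracket [0.408000, 1.146058]
step 3: c = 1.133415, f(c) = 0.006654 > 0 → new bracket [0.408000, 1.133415]

1.1334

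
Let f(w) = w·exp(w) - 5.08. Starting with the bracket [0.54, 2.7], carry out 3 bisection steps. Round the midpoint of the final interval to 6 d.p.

f(0.540000) = -4.153356, f(2.700000) = 35.095276 (opposite signs)
step 1: m = 1.620000, f(m) = 3.106006 > 0 → root in [0.540000, 1.620000]
step 2: m = 1.080000, f(m) = -1.899746 < 0 → root in [1.080000, 1.620000]
step 3: m = 1.350000, f(m) = 0.127524 > 0 → root in [1.080000, 1.350000]
Midpoint of [1.080000, 1.350000] = 1.215000

1.215000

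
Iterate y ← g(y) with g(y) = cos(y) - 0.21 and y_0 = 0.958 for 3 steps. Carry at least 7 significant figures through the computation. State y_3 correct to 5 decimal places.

y_1 = g(0.958000) = 0.365157
y_2 = g(0.365157) = 0.724068
y_3 = g(0.724068) = 0.539117

0.53912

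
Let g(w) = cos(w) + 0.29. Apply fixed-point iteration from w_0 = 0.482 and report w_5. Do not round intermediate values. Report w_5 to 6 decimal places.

1.008425

w_1 = g(0.482000) = 1.176070
w_2 = g(1.176070) = 0.674556
w_3 = g(0.674556) = 1.070984
w_4 = g(1.070984) = 0.769261
w_5 = g(0.769261) = 1.008425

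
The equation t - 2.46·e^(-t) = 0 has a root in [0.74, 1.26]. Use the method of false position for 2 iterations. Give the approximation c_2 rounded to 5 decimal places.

0.95153

f(0.740000) = -0.433700, f(1.260000) = 0.562211
step 1: c = 0.966450, f(c) = 0.030589 > 0 → new bracket [0.740000, 0.966450]
step 2: c = 0.951531, f(c) = 0.001603 > 0 → new bracket [0.740000, 0.951531]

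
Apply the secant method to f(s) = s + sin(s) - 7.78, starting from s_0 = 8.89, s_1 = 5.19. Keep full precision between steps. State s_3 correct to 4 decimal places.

Secant update: s_(k+1) = s_k − f(s_k)·(s_k − s_(k-1))/(f(s_k) − f(s_(k-1))).
f(s_0) = 1.619650, f(s_1) = -3.478096
s_2 = 5.190000 - (-3.478096)·(5.190000 - 8.890000)/(-3.478096 - (1.619650)) = 7.714440; f(s_2) = 0.924720
s_3 = 7.714440 - (0.924720)·(7.714440 - 5.190000)/(0.924720 - (-3.478096)) = 7.184234; f(s_3) = 0.188212

7.1842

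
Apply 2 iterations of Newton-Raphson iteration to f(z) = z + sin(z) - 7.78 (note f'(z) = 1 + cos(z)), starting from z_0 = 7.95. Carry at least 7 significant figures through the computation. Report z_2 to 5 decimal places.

7.04977

z_0 = 7.950000: f = 1.165394, f' = 0.904129 → z_1 = 7.950000 - (1.165394)/(0.904129) = 6.661032
z_1 = 6.661032: f = -0.750049, f' = 1.929461 → z_2 = 6.661032 - (-0.750049)/(1.929461) = 7.049766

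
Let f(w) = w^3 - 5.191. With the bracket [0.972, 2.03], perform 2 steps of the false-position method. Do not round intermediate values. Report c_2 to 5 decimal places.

f(0.972000) = -4.272670, f(2.030000) = 3.174427
step 1: c = 1.579013, f(c) = -1.254075 < 0 → new bracket [1.579013, 2.030000]
step 2: c = 1.706725, f(c) = -0.219466 < 0 → new bracket [1.706725, 2.030000]

1.70672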